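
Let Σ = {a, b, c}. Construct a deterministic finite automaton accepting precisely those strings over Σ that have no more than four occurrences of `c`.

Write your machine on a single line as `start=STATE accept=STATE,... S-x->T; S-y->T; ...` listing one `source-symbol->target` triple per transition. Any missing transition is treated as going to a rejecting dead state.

Count `c`s, saturating at 5: states q0 through q4 mean 0 through 4 `c`s seen; q5 means more than 4. Each `c` increments (capped at q5); other symbols loop. Accept from {q0, q1, q2, q3, q4}.
A 6-state machine:
        a   b   c  
>* q0   q0  q0  q1 
 * q1   q1  q1  q2 
 * q2   q2  q2  q3 
 * q3   q3  q3  q4 
 * q4   q4  q4  q5 
   q5   q5  q5  q5 
(> = start, * = accepting)

start=q0; accept=q0,q1,q2,q3,q4; q0-a->q0; q0-b->q0; q0-c->q1; q1-a->q1; q1-b->q1; q1-c->q2; q2-a->q2; q2-b->q2; q2-c->q3; q3-a->q3; q3-b->q3; q3-c->q4; q4-a->q4; q4-b->q4; q4-c->q5; q5-a->q5; q5-b->q5; q5-c->q5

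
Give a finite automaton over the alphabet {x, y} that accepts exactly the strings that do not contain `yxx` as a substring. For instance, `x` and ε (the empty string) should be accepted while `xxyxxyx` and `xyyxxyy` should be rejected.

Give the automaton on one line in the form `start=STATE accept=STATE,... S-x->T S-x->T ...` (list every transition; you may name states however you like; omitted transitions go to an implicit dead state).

start=A accept=A,B,C A-x->A A-y->B B-x->C B-y->B C-x->D C-y->B D-x->D D-y->D

Track partial matches of the forbidden pattern `yxx`. State D is a dead state reached once `yxx` has occurred; every other state accepts. A means no part of `yxx` is currently matched.
       x  y 
>* A   A  B 
 * B   C  B 
 * C   D  B 
   D   D  D 
(> = start, * = accepting)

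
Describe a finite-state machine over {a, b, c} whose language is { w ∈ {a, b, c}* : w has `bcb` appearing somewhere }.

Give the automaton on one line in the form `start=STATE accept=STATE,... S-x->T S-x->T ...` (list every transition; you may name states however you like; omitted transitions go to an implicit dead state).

Track how much of `bcb` has been matched so far: state q0 is no progress, q3 is the absorbing accept state reached once `bcb` has occurred. Intermediate states record partial matches; on a mismatch, fall back to the longest reusable overlap.
With 4 states:
        a   b   c  
>  q0   q0  q1  q0 
   q1   q0  q1  q2 
   q2   q0  q3  q0 
 * q3   q3  q3  q3 
(> = start, * = accepting)

start=q0 accept=q3 q0-a->q0 q0-b->q1 q0-c->q0 q1-a->q0 q1-b->q1 q1-c->q2 q2-a->q0 q2-b->q3 q2-c->q0 q3-a->q3 q3-b->q3 q3-c->q3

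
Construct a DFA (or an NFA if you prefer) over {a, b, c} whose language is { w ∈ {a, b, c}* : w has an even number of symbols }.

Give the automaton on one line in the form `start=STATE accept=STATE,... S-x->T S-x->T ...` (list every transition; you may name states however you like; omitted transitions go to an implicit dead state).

Only the length mod 2 matters, so use a 2-cycle: from any state, every input symbol moves to the next state, wrapping q1 back to q0. Mark q0 accepting.
With 2 states:
        a   b   c  
>* q0   q1  q1  q1 
   q1   q0  q0  q0 
(> = start, * = accepting)

start=q0 accept=q0 q0-a->q1 q0-b->q1 q0-c->q1 q1-a->q0 q1-b->q0 q1-c->q0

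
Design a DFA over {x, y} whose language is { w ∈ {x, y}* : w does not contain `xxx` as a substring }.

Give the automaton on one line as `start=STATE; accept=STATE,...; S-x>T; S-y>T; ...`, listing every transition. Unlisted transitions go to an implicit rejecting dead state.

Track partial matches of the forbidden pattern `xxx`. State q3 is a dead state reached once `xxx` has occurred; every other state accepts. q0 means no part of `xxx` is currently matched.
With 4 states:
        x   y  
>* q0   q1  q0 
 * q1   q2  q0 
 * q2   q3  q0 
   q3   q3  q3 
(> = start, * = accepting)

start=q0; accept=q0,q1,q2; q0-x>q1; q0-y>q0; q1-x>q2; q1-y>q0; q2-x>q3; q2-y>q0; q3-x>q3; q3-y>q3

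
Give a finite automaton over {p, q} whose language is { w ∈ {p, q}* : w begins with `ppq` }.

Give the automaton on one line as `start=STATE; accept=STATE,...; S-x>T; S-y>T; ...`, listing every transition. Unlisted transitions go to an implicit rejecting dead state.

start=A; accept=D; A-p>B; A-q>E; B-p>C; B-q>E; C-p>E; C-q>D; D-p>D; D-q>D; E-p>E; E-q>E

Walk along `ppq` while the input agrees: from A take `p` to B, and so on. Any deviation drops to the rejecting sink E. Once D is reached the prefix is confirmed and every continuation is accepted.
With 5 states:
       p  q 
>  A   B  E 
   B   C  E 
   C   E  D 
 * D   D  D 
   E   E  E 
(> = start, * = accepting)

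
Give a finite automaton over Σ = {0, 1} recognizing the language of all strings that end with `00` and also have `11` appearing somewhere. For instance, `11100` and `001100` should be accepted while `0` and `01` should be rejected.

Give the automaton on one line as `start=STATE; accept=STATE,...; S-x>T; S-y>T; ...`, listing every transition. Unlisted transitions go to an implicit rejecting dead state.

start=S0; accept=S4; S0-0>S0; S0-1>S1; S1-0>S0; S1-1>S2; S2-0>S3; S2-1>S2; S3-0>S4; S3-1>S2; S4-0>S4; S4-1>S2

Build one automaton per condition and run them in lockstep. The first has 3 states tracking how much of the suffix `00` has currently been matched; the second has 3 states tracking whether and how much of `11` has been seen. A product state is a pair (one from each), accepting exactly when both do. After merging equivalent states the machine shrinks.
With 5 states:
        0   1  
>  S0   S0  S1 
   S1   S0  S2 
   S2   S3  S2 
   S3   S4  S2 
 * S4   S4  S2 
(> = start, * = accepting)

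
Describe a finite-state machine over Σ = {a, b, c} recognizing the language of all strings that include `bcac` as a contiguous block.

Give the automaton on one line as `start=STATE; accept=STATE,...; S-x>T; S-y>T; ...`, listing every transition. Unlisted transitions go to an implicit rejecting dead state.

States q0..q3 record the length of the longest prefix of `bcac` that matches the current input suffix. Reaching q4 means `bcac` has been seen, and we stay there forever. Accept from q4.
5 states suffice.
        a   b   c  
>  q0   q0  q1  q0 
   q1   q0  q1  q2 
   q2   q3  q1  q0 
   q3   q0  q1  q4 
 * q4   q4  q4  q4 
(> = start, * = accepting)

start=q0; accept=q4; q0-a>q0; q0-b>q1; q0-c>q0; q1-a>q0; q1-b>q1; q1-c>q2; q2-a>q3; q2-b>q1; q2-c>q0; q3-a>q0; q3-b>q1; q3-c>q4; q4-a>q4; q4-b>q4; q4-c>q4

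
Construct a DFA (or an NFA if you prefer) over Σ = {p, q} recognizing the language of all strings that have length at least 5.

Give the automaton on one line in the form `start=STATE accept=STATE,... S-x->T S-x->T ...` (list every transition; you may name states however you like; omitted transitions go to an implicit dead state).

start=A accept=F,G A-p->B A-q->B B-p->C B-q->C C-p->D C-q->D D-p->E D-q->E E-p->F E-q->F F-p->G F-q->G G-p->G G-q->G

Count input length up to 6: every symbol moves from A toward G, which means 'more than 5' and absorbs. Accept from {F, G}.
A 7-state machine:
       p  q 
>  A   B  B 
   B   C  C 
   C   D  D 
   D   E  E 
   E   F  F 
 * F   G  G 
 * G   G  G 
(> = start, * = accepting)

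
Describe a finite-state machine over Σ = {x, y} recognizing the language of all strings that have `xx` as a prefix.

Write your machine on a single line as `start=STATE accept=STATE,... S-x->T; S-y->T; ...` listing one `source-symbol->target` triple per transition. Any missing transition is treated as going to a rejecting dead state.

Check the first 2 symbols one by one: A through B record how many have matched `xx` so far; any wrong symbol goes to the dead state D. After all 2 match we enter the accepting sink C.
4 states suffice.
       x  y 
>  A   B  D 
   B   C  D 
 * C   C  C 
   D   D  D 
(> = start, * = accepting)

start=A; accept=C; A-x->B; A-y->D; B-x->C; B-y->D; C-x->C; C-y->C; D-x->D; D-y->D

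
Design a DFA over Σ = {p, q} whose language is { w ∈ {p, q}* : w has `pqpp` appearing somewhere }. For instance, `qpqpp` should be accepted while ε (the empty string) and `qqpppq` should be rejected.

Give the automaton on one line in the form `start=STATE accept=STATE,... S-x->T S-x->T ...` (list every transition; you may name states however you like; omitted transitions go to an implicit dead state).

States A..D record the length of the longest prefix of `pqpp` that matches the current input suffix. Reaching E means `pqpp` has been seen, and we stay there forever. Accept from E.
A 5-state machine:
       p  q 
>  A   B  A 
   B   B  C 
   C   D  A 
   D   E  C 
 * E   E  E 
(> = start, * = accepting)

start=A accept=E A-p->B A-q->A B-p->B B-q->C C-p->D C-q->A D-p->E D-q->C E-p->E E-q->E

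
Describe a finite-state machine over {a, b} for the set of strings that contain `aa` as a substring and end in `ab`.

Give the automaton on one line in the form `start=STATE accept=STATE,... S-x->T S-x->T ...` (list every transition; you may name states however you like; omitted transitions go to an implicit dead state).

start=q0 accept=q4 q0-a->q1 q0-b->q0 q1-a->q2 q1-b->q3 q2-a->q2 q2-b->q4 q3-a->q1 q3-b->q0 q4-a->q2 q4-b->q5 q5-a->q2 q5-b->q5

Run two small machines in parallel and take their product. The first has 3 states tracking whether and how much of `aa` has been seen; the second has 3 states tracking how much of the suffix `ab` has currently been matched. A product state is a pair (one from each), accepting exactly when both do.
6 states suffice.
        a   b  
>  q0   q1  q0 
   q1   q2  q3 
   q2   q2  q4 
   q3   q1  q0 
 * q4   q2  q5 
   q5   q2  q5 
(> = start, * = accepting)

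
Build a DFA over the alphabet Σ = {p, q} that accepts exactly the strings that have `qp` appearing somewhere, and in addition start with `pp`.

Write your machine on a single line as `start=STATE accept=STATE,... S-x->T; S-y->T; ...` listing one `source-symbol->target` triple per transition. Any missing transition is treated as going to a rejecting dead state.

Build one automaton per condition and run them in lockstep. The first has 3 states tracking whether and how much of `qp` has been seen; the second has 4 states tracking whether the input so far still matches the prefix `pp`. A product state is a pair (one from each), accepting exactly when both do. Minimizing collapses redundant product states.
        p   q  
>  s0   s1  s2 
   s1   s3  s2 
   s2   s2  s2 
   s3   s3  s4 
   s4   s5  s4 
 * s5   s5  s5 
(> = start, * = accepting)

start=s0; accept=s5; s0-p->s1; s0-q->s2; s1-p->s3; s1-q->s2; s2-p->s2; s2-q->s2; s3-p->s3; s3-q->s4; s4-p->s5; s4-q->s4; s5-p->s5; s5-q->s5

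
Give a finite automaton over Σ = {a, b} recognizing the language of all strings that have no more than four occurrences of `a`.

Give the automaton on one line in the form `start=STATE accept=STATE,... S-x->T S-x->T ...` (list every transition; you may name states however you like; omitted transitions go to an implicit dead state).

start=q0 accept=q0,q1,q2,q3,q4 q0-a->q1 q0-b->q0 q1-a->q2 q1-b->q1 q2-a->q3 q2-b->q2 q3-a->q4 q3-b->q3 q4-a->q5 q4-b->q4 q5-a->q5 q5-b->q5

Only the number of `a`s matters, and only up to 5. Make a chain q0 → q1 → q2 → q3 → q4 → q5 advanced by each `a` (with q5 absorbing); every other symbol self-loops. The accepting set is {q0, q1, q2, q3, q4}.
        a   b  
>* q0   q1  q0 
 * q1   q2  q1 
 * q2   q3  q2 
 * q3   q4  q3 
 * q4   q5  q4 
   q5   q5  q5 
(> = start, * = accepting)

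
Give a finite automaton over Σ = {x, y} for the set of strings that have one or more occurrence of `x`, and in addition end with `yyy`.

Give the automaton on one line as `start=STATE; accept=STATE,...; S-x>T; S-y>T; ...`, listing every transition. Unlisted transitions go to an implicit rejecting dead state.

Run two small machines in parallel and take their product. The first has 3 states tracking the count of `x`s, saturating at 2; the second has 4 states tracking how much of the suffix `yyy` has currently been matched. A product state is a pair (one from each), accepting exactly when both do. After merging equivalent states the machine shrinks.
With 5 states:
       x  y 
>  A   B  A 
   B   B  C 
   C   B  D 
   D   B  E 
 * E   B  E 
(> = start, * = accepting)

start=A; accept=E; A-x>B; A-y>A; B-x>B; B-y>C; C-x>B; C-y>D; D-x>B; D-y>E; E-x>B; E-y>E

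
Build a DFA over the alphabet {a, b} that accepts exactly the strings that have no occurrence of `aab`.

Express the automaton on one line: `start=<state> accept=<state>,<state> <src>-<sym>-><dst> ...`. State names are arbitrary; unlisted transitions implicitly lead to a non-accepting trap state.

start=S0 accept=S0,S1,S2 S0-a->S1 S0-b->S0 S1-a->S2 S1-b->S0 S2-a->S2 S2-b->S3 S3-a->S3 S3-b->S3

This is the complement of 'contains `aab`'. Use the same substring-matching states — S0 through S3 holding how much of `aab` has just been matched — but flip the accepting set: everything except the trap S3 accepts.
        a   b  
>* S0   S1  S0 
 * S1   S2  S0 
 * S2   S2  S3 
   S3   S3  S3 
(> = start, * = accepting)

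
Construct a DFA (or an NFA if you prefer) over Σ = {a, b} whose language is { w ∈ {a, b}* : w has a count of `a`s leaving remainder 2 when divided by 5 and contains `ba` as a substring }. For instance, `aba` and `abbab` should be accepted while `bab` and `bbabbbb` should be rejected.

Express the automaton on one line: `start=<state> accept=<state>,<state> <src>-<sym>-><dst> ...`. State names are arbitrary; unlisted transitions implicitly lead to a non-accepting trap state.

Run two small machines in parallel and take their product. One (5 states) tracks the count of `a`s modulo 5; the other (3 states) tracks whether and how much of `ba` has been seen. Each combined state is a pair, one component from each; accept when both components accept.
          a    b  
>  S0     S1   S2 
   S1     S3   S4 
   S2     S5   S2 
   S3     S6   S7 
   S4     S8   S4 
   S5     S8   S5 
   S6     S9  S10 
   S7    S11   S7 
 * S8    S11   S8 
   S9     S0  S12 
   S10   S13  S10 
   S11   S13  S11 
   S12   S14  S12 
   S13   S14  S13 
   S14    S5  S14 
(> = start, * = accepting)

start=S0 accept=S8 S0-a->S1 S0-b->S2 S1-a->S3 S1-b->S4 S2-a->S5 S2-b->S2 S3-a->S6 S3-b->S7 S4-a->S8 S4-b->S4 S5-a->S8 S5-b->S5 S6-a->S9 S6-b->S10 S7-a->S11 S7-b->S7 S8-a->S11 S8-b->S8 S9-a->S0 S9-b->S12 S10-a->S13 S10-b->S10 S11-a->S13 S11-b->S11 S12-a->S14 S12-b->S12 S13-a->S14 S13-b->S13 S14-a->S5 S14-b->S14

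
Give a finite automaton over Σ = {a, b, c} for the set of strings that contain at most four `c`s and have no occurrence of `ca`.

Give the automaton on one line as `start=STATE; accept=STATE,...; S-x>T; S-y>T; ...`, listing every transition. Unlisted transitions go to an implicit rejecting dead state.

Build one automaton per condition and run them in lockstep. The first has 6 states tracking the count of `c`s, saturating at 5; the second has 3 states tracking partial matches of the forbidden pattern `ca`. A product state is a pair (one from each), accepting exactly when both do. Equivalent product states are then merged.
10 states suffice.
        a   b   c  
>* q0   q0  q0  q1 
 * q1   q2  q3  q4 
   q2   q2  q2  q2 
 * q3   q3  q3  q4 
 * q4   q2  q5  q6 
 * q5   q5  q5  q6 
 * q6   q2  q7  q8 
 * q7   q7  q7  q8 
 * q8   q2  q9  q2 
 * q9   q9  q9  q2 
(> = start, * = accepting)

start=q0; accept=q0,q1,q3,q4,q5,q6,q7,q8,q9; q0-a>q0; q0-b>q0; q0-c>q1; q1-a>q2; q1-b>q3; q1-c>q4; q2-a>q2; q2-b>q2; q2-c>q2; q3-a>q3; q3-b>q3; q3-c>q4; q4-a>q2; q4-b>q5; q4-c>q6; q5-a>q5; q5-b>q5; q5-c>q6; q6-a>q2; q6-b>q7; q6-c>q8; q7-a>q7; q7-b>q7; q7-c>q8; q8-a>q2; q8-b>q9; q8-c>q2; q9-a>q9; q9-b>q9; q9-c>q2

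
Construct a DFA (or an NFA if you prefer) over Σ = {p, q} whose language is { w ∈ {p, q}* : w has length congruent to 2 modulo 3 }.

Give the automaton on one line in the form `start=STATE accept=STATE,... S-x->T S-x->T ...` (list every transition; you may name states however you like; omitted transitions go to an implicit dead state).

Count input length modulo 3: every symbol advances one step around the cycle s0 → s1 → s2 → s0. Accept at s2.
A 3-state machine:
        p   q  
>  s0   s1  s1 
   s1   s2  s2 
 * s2   s0  s0 
(> = start, * = accepting)

start=s0 accept=s2 s0-p->s1 s0-q->s1 s1-p->s2 s1-q->s2 s2-p->s0 s2-q->s0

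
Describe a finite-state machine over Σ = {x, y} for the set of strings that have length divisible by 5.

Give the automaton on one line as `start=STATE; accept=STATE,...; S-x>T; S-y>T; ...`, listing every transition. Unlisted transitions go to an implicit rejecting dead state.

Count input length modulo 5: every symbol advances one step around the cycle S0 → S1 → S2 → S3 → S4 → S0. Accept at S0.
        x   y  
>* S0   S1  S1 
   S1   S2  S2 
   S2   S3  S3 
   S3   S4  S4 
   S4   S0  S0 
(> = start, * = accepting)

start=S0; accept=S0; S0-x>S1; S0-y>S1; S1-x>S2; S1-y>S2; S2-x>S3; S2-y>S3; S3-x>S4; S3-y>S4; S4-x>S0; S4-y>S0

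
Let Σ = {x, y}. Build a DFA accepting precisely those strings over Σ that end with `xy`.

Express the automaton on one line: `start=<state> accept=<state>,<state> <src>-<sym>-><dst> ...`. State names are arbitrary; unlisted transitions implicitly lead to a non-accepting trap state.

Remember how much of `xy` the current input suffix matches. State q0 means no match yet; q1 means the last symbol is `x`; q2 means the last 2 symbols are `xy`. Only q2 accepts. On a mismatch, fall back to the longest proper suffix that is still a prefix of `xy`.
3 states suffice.
        x   y  
>  q0   q1  q0 
   q1   q1  q2 
 * q2   q1  q0 
(> = start, * = accepting)

start=q0 accept=q2 q0-x->q1 q0-y->q0 q1-x->q1 q1-y->q2 q2-x->q1 q2-y->q0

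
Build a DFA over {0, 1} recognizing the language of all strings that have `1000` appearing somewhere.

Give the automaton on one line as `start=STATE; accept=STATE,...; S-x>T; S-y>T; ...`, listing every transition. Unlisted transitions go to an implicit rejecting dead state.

States S0..S3 record the length of the longest prefix of `1000` that matches the current input suffix. Reaching S4 means `1000` has been seen, and we stay there forever. Accept from S4.
5 states suffice.
        0   1  
>  S0   S0  S1 
   S1   S2  S1 
   S2   S3  S1 
   S3   S4  S1 
 * S4   S4  S4 
(> = start, * = accepting)

start=S0; accept=S4; S0-0>S0; S0-1>S1; S1-0>S2; S1-1>S1; S2-0>S3; S2-1>S1; S3-0>S4; S3-1>S1; S4-0>S4; S4-1>S4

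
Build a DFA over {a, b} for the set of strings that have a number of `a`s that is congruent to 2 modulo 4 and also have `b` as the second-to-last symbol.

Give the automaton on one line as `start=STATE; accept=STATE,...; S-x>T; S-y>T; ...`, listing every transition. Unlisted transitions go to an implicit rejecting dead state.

Run two small machines in parallel and take their product. One (4 states) tracks the count of `a`s modulo 4; the other (7 states) tracks the last 2 symbols read. Each combined state is a pair, one component from each; accept when both components accept. After merging equivalent states the machine shrinks.
        a   b  
>  S0   S1  S0 
   S1   S2  S3 
   S2   S4  S5 
   S3   S6  S3 
   S4   S0  S4 
   S5   S4  S7 
 * S6   S4  S5 
 * S7   S4  S7 
(> = start, * = accepting)

start=S0; accept=S6,S7; S0-a>S1; S0-b>S0; S1-a>S2; S1-b>S3; S2-a>S4; S2-b>S5; S3-a>S6; S3-b>S3; S4-a>S0; S4-b>S4; S5-a>S4; S5-b>S7; S6-a>S4; S6-b>S5; S7-a>S4; S7-b>S7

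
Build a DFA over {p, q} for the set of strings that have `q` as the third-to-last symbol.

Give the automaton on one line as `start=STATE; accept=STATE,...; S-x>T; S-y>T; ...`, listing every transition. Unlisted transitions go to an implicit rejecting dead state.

start=s0; accept=s11,s12,s13,s14; s0-p>s1; s0-q>s2; s1-p>s3; s1-q>s4; s2-p>s5; s2-q>s6; s3-p>s7; s3-q>s8; s4-p>s9; s4-q>s10; s5-p>s11; s5-q>s12; s6-p>s13; s6-q>s14; s7-p>s7; s7-q>s8; s8-p>s9; s8-q>s10; s9-p>s11; s9-q>s12; s10-p>s13; s10-q>s14; s11-p>s7; s11-q>s8; s12-p>s9; s12-q>s10; s13-p>s11; s13-q>s12; s14-p>s13; s14-q>s14

Because acceptance depends on a position counted from the end, the machine has to buffer the most recent 3 symbols. Make each state the string of the last up-to-3 symbols read; on input `x` shift the window left and append `x`. Accept when the buffered window has length 3 and begins with `q`.
With 15 states:
          p    q  
>  s0     s1   s2 
   s1     s3   s4 
   s2     s5   s6 
   s3     s7   s8 
   s4     s9  s10 
   s5    s11  s12 
   s6    s13  s14 
   s7     s7   s8 
   s8     s9  s10 
   s9    s11  s12 
   s10   s13  s14 
 * s11    s7   s8 
 * s12    s9  s10 
 * s13   s11  s12 
 * s14   s13  s14 
(> = start, * = accepting)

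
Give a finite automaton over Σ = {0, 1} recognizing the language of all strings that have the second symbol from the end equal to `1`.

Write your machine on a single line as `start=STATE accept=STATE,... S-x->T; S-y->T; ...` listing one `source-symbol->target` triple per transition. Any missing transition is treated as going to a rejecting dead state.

start=A; accept=F,G; A-0->B; A-1->C; B-0->D; B-1->E; C-0->F; C-1->G; D-0->D; D-1->E; E-0->F; E-1->G; F-0->D; F-1->E; G-0->F; G-1->G

Because acceptance depends on a position counted from the end, the machine has to buffer the most recent 2 symbols. Make each state the string of the last up-to-2 symbols read; on input `x` shift the window left and append `x`. Accept when the buffered window has length 2 and begins with `1`.
       0  1 
>  A   B  C 
   B   D  E 
   C   F  G 
   D   D  E 
   E   F  G 
 * F   D  E 
 * G   F  G 
(> = start, * = accepting)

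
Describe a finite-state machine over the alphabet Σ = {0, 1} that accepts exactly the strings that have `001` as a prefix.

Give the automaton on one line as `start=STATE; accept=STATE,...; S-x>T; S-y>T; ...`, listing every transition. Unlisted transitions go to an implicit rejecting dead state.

Walk along `001` while the input agrees: from q0 take `0` to q1, and so on. Any deviation drops to the rejecting sink q4. Once q3 is reached the prefix is confirmed and every continuation is accepted.
        0   1  
>  q0   q1  q4 
   q1   q2  q4 
   q2   q4  q3 
 * q3   q3  q3 
   q4   q4  q4 
(> = start, * = accepting)

start=q0; accept=q3; q0-0>q1; q0-1>q4; q1-0>q2; q1-1>q4; q2-0>q4; q2-1>q3; q3-0>q3; q3-1>q3; q4-0>q4; q4-1>q4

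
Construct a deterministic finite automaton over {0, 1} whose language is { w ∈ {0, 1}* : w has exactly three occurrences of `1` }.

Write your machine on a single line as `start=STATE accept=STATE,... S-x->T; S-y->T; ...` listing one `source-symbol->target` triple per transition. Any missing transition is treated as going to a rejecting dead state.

start=A; accept=D; A-0->A; A-1->B; B-0->B; B-1->C; C-0->C; C-1->D; D-0->D; D-1->E; E-0->E; E-1->E

Count `1`s, saturating at 4: states A through D mean 0 through 3 `1`s seen; E means more than 3. Each `1` increments (capped at E); other symbols loop. Accept from {D}.
With 5 states:
       0  1 
>  A   A  B 
   B   B  C 
   C   C  D 
 * D   D  E 
   E   E  E 
(> = start, * = accepting)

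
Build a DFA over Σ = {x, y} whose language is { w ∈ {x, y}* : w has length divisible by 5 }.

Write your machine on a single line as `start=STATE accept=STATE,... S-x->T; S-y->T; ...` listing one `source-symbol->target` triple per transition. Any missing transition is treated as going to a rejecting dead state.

Only the length mod 5 matters, so use a 5-cycle: from any state, every input symbol moves to the next state, wrapping q4 back to q0. Mark q0 accepting.
A 5-state machine:
        x   y  
>* q0   q1  q1 
   q1   q2  q2 
   q2   q3  q3 
   q3   q4  q4 
   q4   q0  q0 
(> = start, * = accepting)

start=q0; accept=q0; q0-x->q1; q0-y->q1; q1-x->q2; q1-y->q2; q2-x->q3; q2-y->q3; q3-x->q4; q3-y->q4; q4-x->q0; q4-y->q0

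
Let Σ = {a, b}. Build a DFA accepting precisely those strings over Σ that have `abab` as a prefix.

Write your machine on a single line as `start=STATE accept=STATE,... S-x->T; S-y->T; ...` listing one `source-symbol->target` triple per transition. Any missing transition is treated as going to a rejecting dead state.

Check the first 4 symbols one by one: q0 through q3 record how many have matched `abab` so far; any wrong symbol goes to the dead state q5. After all 4 match we enter the accepting sink q4.
6 states suffice.
        a   b  
>  q0   q1  q5 
   q1   q5  q2 
   q2   q3  q5 
   q3   q5  q4 
 * q4   q4  q4 
   q5   q5  q5 
(> = start, * = accepting)

start=q0; accept=q4; q0-a->q1; q0-b->q5; q1-a->q5; q1-b->q2; q2-a->q3; q2-b->q5; q3-a->q5; q3-b->q4; q4-a->q4; q4-b->q4; q5-a->q5; q5-b->q5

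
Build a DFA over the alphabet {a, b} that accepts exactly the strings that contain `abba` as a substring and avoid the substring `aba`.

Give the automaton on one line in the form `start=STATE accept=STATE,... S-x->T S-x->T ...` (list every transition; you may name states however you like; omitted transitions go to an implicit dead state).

start=q0 accept=q6,q8,q11 q0-a->q1 q0-b->q0 q1-a->q1 q1-b->q2 q2-a->q3 q2-b->q4 q3-a->q3 q3-b->q5 q4-a->q6 q4-b->q0 q5-a->q3 q5-b->q7 q6-a->q6 q6-b->q8 q7-a->q9 q7-b->q10 q8-a->q9 q8-b->q11 q9-a->q9 q9-b->q9 q10-a->q3 q10-b->q10 q11-a->q6 q11-b->q11

Handle the two conditions separately and then intersect. One (5 states) tracks whether and how much of `abba` has been seen; the other (4 states) tracks partial matches of the forbidden pattern `aba`. Each combined state is a pair, one component from each; accept when both components accept.
12 states suffice.
          a    b  
>  q0     q1   q0 
   q1     q1   q2 
   q2     q3   q4 
   q3     q3   q5 
   q4     q6   q0 
   q5     q3   q7 
 * q6     q6   q8 
   q7     q9  q10 
 * q8     q9  q11 
   q9     q9   q9 
   q10    q3  q10 
 * q11    q6  q11 
(> = start, * = accepting)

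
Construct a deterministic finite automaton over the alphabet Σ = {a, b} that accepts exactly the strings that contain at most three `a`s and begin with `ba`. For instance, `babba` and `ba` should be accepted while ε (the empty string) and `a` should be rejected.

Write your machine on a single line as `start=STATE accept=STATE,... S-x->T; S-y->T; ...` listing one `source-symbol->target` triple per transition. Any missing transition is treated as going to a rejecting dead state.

Handle the two conditions separately and then intersect. One (5 states) tracks the count of `a`s, saturating at 4; the other (4 states) tracks whether the input so far still matches the prefix `ba`. Each combined state is a pair, one component from each; accept when both components accept.
With 11 states:
          a    b  
>  q0     q1   q2 
   q1     q3   q1 
   q2     q4   q5 
   q3     q6   q3 
 * q4     q7   q4 
   q5     q1   q5 
   q6     q8   q6 
 * q7     q9   q7 
   q8     q8   q8 
 * q9    q10   q9 
   q10   q10  q10 
(> = start, * = accepting)

start=q0; accept=q4,q7,q9; q0-a->q1; q0-b->q2; q1-a->q3; q1-b->q1; q2-a->q4; q2-b->q5; q3-a->q6; q3-b->q3; q4-a->q7; q4-b->q4; q5-a->q1; q5-b->q5; q6-a->q8; q6-b->q6; q7-a->q9; q7-b->q7; q8-a->q8; q8-b->q8; q9-a->q10; q9-b->q9; q10-a->q10; q10-b->q10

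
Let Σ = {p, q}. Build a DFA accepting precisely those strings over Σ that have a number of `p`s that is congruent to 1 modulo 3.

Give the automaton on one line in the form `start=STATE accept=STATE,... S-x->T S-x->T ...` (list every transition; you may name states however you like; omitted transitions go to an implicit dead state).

start=A accept=B A-p->B A-q->A B-p->C B-q->B C-p->A C-q->C

Keep the running count of `p`s modulo 3: each `p` advances along the cycle A → B → C → A while other symbols loop. Accept at B.
       p  q 
>  A   B  A 
 * B   C  B 
   C   A  C 
(> = start, * = accepting)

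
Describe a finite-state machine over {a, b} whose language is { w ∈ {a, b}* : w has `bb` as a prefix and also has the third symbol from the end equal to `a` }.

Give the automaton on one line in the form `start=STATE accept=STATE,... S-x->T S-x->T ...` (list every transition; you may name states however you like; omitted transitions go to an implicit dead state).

Run two small machines in parallel and take their product. One (4 states) tracks whether the input so far still matches the prefix `bb`; the other (15 states) tracks the last 3 symbols read. Each combined state is a pair, one component from each; accept when both components accept. Minimizing collapses redundant product states.
With 11 states:
          a    b  
>  s0     s1   s2 
   s1     s1   s1 
   s2     s1   s3 
   s3     s4   s3 
   s4     s5   s6 
   s5     s7   s8 
   s6     s9  s10 
 * s7     s7   s8 
 * s8     s9  s10 
 * s9     s5   s6 
 * s10    s4   s3 
(> = start, * = accepting)

start=s0 accept=s7,s8,s9,s10 s0-a->s1 s0-b->s2 s1-a->s1 s1-b->s1 s2-a->s1 s2-b->s3 s3-a->s4 s3-b->s3 s4-a->s5 s4-b->s6 s5-a->s7 s5-b->s8 s6-a->s9 s6-b->s10 s7-a->s7 s7-b->s8 s8-a->s9 s8-b->s10 s9-a->s5 s9-b->s6 s10-a->s4 s10-b->s3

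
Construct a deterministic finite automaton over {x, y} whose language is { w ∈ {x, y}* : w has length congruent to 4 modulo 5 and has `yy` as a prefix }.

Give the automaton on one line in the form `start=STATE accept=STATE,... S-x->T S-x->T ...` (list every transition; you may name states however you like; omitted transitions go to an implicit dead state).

start=s0 accept=s8 s0-x->s1 s0-y->s2 s1-x->s3 s1-y->s3 s2-x->s3 s2-y->s4 s3-x->s5 s3-y->s5 s4-x->s6 s4-y->s6 s5-x->s7 s5-y->s7 s6-x->s8 s6-y->s8 s7-x->s9 s7-y->s9 s8-x->s10 s8-y->s10 s9-x->s1 s9-y->s1 s10-x->s11 s10-y->s11 s11-x->s4 s11-y->s4

Run two small machines in parallel and take their product. The first has 5 states tracking the input length modulo 5; the second has 4 states tracking whether the input so far still matches the prefix `yy`. A product state is a pair (one from each), accepting exactly when both do.
12 states suffice.
          x    y  
>  s0     s1   s2 
   s1     s3   s3 
   s2     s3   s4 
   s3     s5   s5 
   s4     s6   s6 
   s5     s7   s7 
   s6     s8   s8 
   s7     s9   s9 
 * s8    s10  s10 
   s9     s1   s1 
   s10   s11  s11 
   s11    s4   s4 
(> = start, * = accepting)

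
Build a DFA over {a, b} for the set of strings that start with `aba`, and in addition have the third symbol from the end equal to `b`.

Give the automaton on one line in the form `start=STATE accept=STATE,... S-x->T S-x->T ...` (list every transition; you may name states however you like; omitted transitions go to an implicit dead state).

Run two small machines in parallel and take their product. The first has 5 states tracking whether the input so far still matches the prefix `aba`; the second has 15 states tracking the last 3 symbols read. A product state is a pair (one from each), accepting exactly when both do. Equivalent product states are then merged.
          a    b  
>  q0     q1   q2 
   q1     q2   q3 
   q2     q2   q2 
   q3     q4   q2 
   q4     q5   q6 
 * q5     q7   q8 
 * q6     q4   q9 
   q7     q7   q8 
   q8     q4   q9 
   q9    q10  q11 
 * q10    q5   q6 
 * q11   q10  q11 
(> = start, * = accepting)

start=q0 accept=q5,q6,q10,q11 q0-a->q1 q0-b->q2 q1-a->q2 q1-b->q3 q2-a->q2 q2-b->q2 q3-a->q4 q3-b->q2 q4-a->q5 q4-b->q6 q5-a->q7 q5-b->q8 q6-a->q4 q6-b->q9 q7-a->q7 q7-b->q8 q8-a->q4 q8-b->q9 q9-a->q10 q9-b->q11 q10-a->q5 q10-b->q6 q11-a->q10 q11-b->q11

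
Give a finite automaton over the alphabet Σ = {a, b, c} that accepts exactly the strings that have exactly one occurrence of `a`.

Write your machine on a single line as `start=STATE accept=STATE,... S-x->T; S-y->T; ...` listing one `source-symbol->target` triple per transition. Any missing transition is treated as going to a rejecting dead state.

start=q0; accept=q1; q0-a->q1; q0-b->q0; q0-c->q0; q1-a->q2; q1-b->q1; q1-c->q1; q2-a->q2; q2-b->q2; q2-c->q2

Count `a`s, saturating at 2: state q0 means no `a` yet, q1 means one `a` seen, q2 means more than one. Each `a` increments (capped at q2); other symbols loop. Accept from {q1}.
With 3 states:
        a   b   c  
>  q0   q1  q0  q0 
 * q1   q2  q1  q1 
   q2   q2  q2  q2 
(> = start, * = accepting)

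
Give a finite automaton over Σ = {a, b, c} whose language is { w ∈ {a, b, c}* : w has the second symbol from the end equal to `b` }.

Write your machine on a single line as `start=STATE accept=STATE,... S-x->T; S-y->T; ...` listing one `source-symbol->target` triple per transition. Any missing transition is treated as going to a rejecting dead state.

start=S0; accept=S7,S8,S9; S0-a->S1; S0-b->S2; S0-c->S3; S1-a->S4; S1-b->S5; S1-c->S6; S2-a->S7; S2-b->S8; S2-c->S9; S3-a->S10; S3-b->S11; S3-c->S12; S4-a->S4; S4-b->S5; S4-c->S6; S5-a->S7; S5-b->S8; S5-c->S9; S6-a->S10; S6-b->S11; S6-c->S12; S7-a->S4; S7-b->S5; S7-c->S6; S8-a->S7; S8-b->S8; S8-c->S9; S9-a->S10; S9-b->S11; S9-c->S12; S10-a->S4; S10-b->S5; S10-c->S6; S11-a->S7; S11-b->S8; S11-c->S9; S12-a->S10; S12-b->S11; S12-c->S12

Because acceptance depends on a position counted from the end, the machine has to buffer the most recent 2 symbols. Make each state the string of the last up-to-2 symbols read; on input `x` shift the window left and append `x`. Accept when the buffered window has length 2 and begins with `b`.
          a    b    c  
>  S0     S1   S2   S3 
   S1     S4   S5   S6 
   S2     S7   S8   S9 
   S3    S10  S11  S12 
   S4     S4   S5   S6 
   S5     S7   S8   S9 
   S6    S10  S11  S12 
 * S7     S4   S5   S6 
 * S8     S7   S8   S9 
 * S9    S10  S11  S12 
   S10    S4   S5   S6 
   S11    S7   S8   S9 
   S12   S10  S11  S12 
(> = start, * = accepting)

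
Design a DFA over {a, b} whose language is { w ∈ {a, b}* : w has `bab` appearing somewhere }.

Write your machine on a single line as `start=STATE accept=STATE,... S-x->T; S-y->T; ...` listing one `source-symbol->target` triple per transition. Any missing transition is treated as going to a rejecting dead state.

start=s0; accept=s3; s0-a->s0; s0-b->s1; s1-a->s2; s1-b->s1; s2-a->s0; s2-b->s3; s3-a->s3; s3-b->s3

States s0..s2 record the length of the longest prefix of `bab` that matches the current input suffix. Reaching s3 means `bab` has been seen, and we stay there forever. Accept from s3.
With 4 states:
        a   b  
>  s0   s0  s1 
   s1   s2  s1 
   s2   s0  s3 
 * s3   s3  s3 
(> = start, * = accepting)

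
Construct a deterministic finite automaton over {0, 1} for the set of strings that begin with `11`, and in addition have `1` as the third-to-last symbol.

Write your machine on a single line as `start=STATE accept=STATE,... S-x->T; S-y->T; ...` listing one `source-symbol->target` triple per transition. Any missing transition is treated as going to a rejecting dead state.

Build one automaton per condition and run them in lockstep. The first has 4 states tracking whether the input so far still matches the prefix `11`; the second has 15 states tracking the last 3 symbols read. A product state is a pair (one from each), accepting exactly when both do.
With 23 states:
          0    1  
>  s0     s1   s2 
   s1     s3   s4 
   s2     s5   s6 
   s3     s7   s8 
   s4     s9  s10 
   s5    s11  s12 
   s6    s13  s14 
   s7     s7   s8 
   s8     s9  s10 
   s9    s11  s12 
   s10   s15  s16 
   s11    s7   s8 
   s12    s9  s10 
 * s13   s17  s18 
 * s14   s13  s14 
   s15   s11  s12 
   s16   s15  s16 
 * s17   s19  s20 
 * s18   s21  s22 
   s19   s19  s20 
   s20   s21  s22 
   s21   s17  s18 
   s22   s13  s14 
(> = start, * = accepting)

start=s0; accept=s13,s14,s17,s18; s0-0->s1; s0-1->s2; s1-0->s3; s1-1->s4; s2-0->s5; s2-1->s6; s3-0->s7; s3-1->s8; s4-0->s9; s4-1->s10; s5-0->s11; s5-1->s12; s6-0->s13; s6-1->s14; s7-0->s7; s7-1->s8; s8-0->s9; s8-1->s10; s9-0->s11; s9-1->s12; s10-0->s15; s10-1->s16; s11-0->s7; s11-1->s8; s12-0->s9; s12-1->s10; s13-0->s17; s13-1->s18; s14-0->s13; s14-1->s14; s15-0->s11; s15-1->s12; s16-0->s15; s16-1->s16; s17-0->s19; s17-1->s20; s18-0->s21; s18-1->s22; s19-0->s19; s19-1->s20; s20-0->s21; s20-1->s22; s21-0->s17; s21-1->s18; s22-0->s13; s22-1->s14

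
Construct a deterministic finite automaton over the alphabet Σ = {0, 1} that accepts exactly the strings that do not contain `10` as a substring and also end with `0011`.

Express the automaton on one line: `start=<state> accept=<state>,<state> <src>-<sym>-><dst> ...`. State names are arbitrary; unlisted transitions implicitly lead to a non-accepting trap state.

start=A accept=F A-0->B A-1->C B-0->D B-1->C C-0->C C-1->C D-0->D D-1->E E-0->C E-1->F F-0->C F-1->C

Build one automaton per condition and run them in lockstep. The first has 3 states tracking partial matches of the forbidden pattern `10`; the second has 5 states tracking how much of the suffix `0011` has currently been matched. A product state is a pair (one from each), accepting exactly when both do. Minimizing collapses redundant product states.
With 6 states:
       0  1 
>  A   B  C 
   B   D  C 
   C   C  C 
   D   D  E 
   E   C  F 
 * F   C  C 
(> = start, * = accepting)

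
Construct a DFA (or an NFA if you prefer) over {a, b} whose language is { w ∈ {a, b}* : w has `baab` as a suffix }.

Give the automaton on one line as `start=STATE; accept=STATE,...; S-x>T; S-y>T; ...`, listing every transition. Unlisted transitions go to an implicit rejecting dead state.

start=S0; accept=S4; S0-a>S0; S0-b>S1; S1-a>S2; S1-b>S1; S2-a>S3; S2-b>S1; S3-a>S0; S3-b>S4; S4-a>S2; S4-b>S1

Remember how much of `baab` the current input suffix matches. State S0 means no match yet; S1 means the last symbol is `b`; S2 means the last 2 symbols are `ba`; S3 means the last 3 symbols are `baa`; S4 means the last 4 symbols are `baab`. Only S4 accepts. On a mismatch, fall back to the longest proper suffix that is still a prefix of `baab`.
A 5-state machine:
        a   b  
>  S0   S0  S1 
   S1   S2  S1 
   S2   S3  S1 
   S3   S0  S4 
 * S4   S2  S1 
(> = start, * = accepting)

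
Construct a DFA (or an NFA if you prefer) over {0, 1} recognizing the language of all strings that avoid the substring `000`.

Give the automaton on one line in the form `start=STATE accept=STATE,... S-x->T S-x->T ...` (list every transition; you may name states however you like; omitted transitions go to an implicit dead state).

Track partial matches of the forbidden pattern `000`. State q3 is a dead state reached once `000` has occurred; every other state accepts. q0 means no part of `000` is currently matched.
4 states suffice.
        0   1  
>* q0   q1  q0 
 * q1   q2  q0 
 * q2   q3  q0 
   q3   q3  q3 
(> = start, * = accepting)

start=q0 accept=q0,q1,q2 q0-0->q1 q0-1->q0 q1-0->q2 q1-1->q0 q2-0->q3 q2-1->q0 q3-0->q3 q3-1->q3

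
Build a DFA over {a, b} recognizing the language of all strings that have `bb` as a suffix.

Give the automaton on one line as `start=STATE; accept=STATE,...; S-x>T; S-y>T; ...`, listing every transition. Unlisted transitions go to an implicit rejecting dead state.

Let each state record the length of the longest suffix of the input read so far that is also a prefix of `bb`. S1 means the last symbol is `b`; S2 means the last 2 symbols are `bb`. Accept only at S2, where the string currently ends in `bb`.
3 states suffice.
        a   b  
>  S0   S0  S1 
   S1   S0  S2 
 * S2   S0  S2 
(> = start, * = accepting)

start=S0; accept=S2; S0-a>S0; S0-b>S1; S1-a>S0; S1-b>S2; S2-a>S0; S2-b>S2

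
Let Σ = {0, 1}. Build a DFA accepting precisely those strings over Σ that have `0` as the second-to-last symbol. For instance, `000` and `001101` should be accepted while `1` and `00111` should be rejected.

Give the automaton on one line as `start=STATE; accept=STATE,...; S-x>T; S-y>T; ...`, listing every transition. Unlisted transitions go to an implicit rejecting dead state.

A DFA must remember the last 2 symbols (since which symbol is second-to-last isn't known until the input ends). Use one state per possible window of the last ≤2 symbols; accept from those whose window starts with `0`.
A 7-state machine:
        0   1  
>  s0   s1  s2 
   s1   s3  s4 
   s2   s5  s6 
 * s3   s3  s4 
 * s4   s5  s6 
   s5   s3  s4 
   s6   s5  s6 
(> = start, * = accepting)

start=s0; accept=s3,s4; s0-0>s1; s0-1>s2; s1-0>s3; s1-1>s4; s2-0>s5; s2-1>s6; s3-0>s3; s3-1>s4; s4-0>s5; s4-1>s6; s5-0>s3; s5-1>s4; s6-0>s5; s6-1>s6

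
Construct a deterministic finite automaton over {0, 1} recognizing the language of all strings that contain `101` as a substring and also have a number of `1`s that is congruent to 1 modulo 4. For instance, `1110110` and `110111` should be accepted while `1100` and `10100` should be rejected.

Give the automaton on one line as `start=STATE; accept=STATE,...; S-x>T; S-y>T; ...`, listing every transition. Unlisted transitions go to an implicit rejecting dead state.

start=q0; accept=q15; q0-0>q0; q0-1>q1; q1-0>q2; q1-1>q3; q2-0>q4; q2-1>q5; q3-0>q6; q3-1>q7; q4-0>q4; q4-1>q3; q5-0>q5; q5-1>q8; q6-0>q9; q6-1>q8; q7-0>q10; q7-1>q11; q8-0>q8; q8-1>q12; q9-0>q9; q9-1>q7; q10-0>q13; q10-1>q12; q11-0>q14; q11-1>q1; q12-0>q12; q12-1>q15; q13-0>q13; q13-1>q11; q14-0>q0; q14-1>q15; q15-0>q15; q15-1>q5

Handle the two conditions separately and then intersect. The first has 4 states tracking whether and how much of `101` has been seen; the second has 4 states tracking the count of `1`s modulo 4. A product state is a pair (one from each), accepting exactly when both do.
With 16 states:
          0    1  
>  q0     q0   q1 
   q1     q2   q3 
   q2     q4   q5 
   q3     q6   q7 
   q4     q4   q3 
   q5     q5   q8 
   q6     q9   q8 
   q7    q10  q11 
   q8     q8  q12 
   q9     q9   q7 
   q10   q13  q12 
   q11   q14   q1 
   q12   q12  q15 
   q13   q13  q11 
   q14    q0  q15 
 * q15   q15   q5 
(> = start, * = accepting)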